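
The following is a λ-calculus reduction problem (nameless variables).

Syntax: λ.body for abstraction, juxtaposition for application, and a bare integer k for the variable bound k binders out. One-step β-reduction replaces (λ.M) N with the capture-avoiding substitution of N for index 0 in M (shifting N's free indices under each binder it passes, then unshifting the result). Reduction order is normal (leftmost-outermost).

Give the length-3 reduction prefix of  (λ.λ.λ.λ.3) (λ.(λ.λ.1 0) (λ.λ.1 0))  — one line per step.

Answer: after 3 steps: λ.λ.λ.λ.λ.λ.1 0

Reduction:
  start: (λ.λ.λ.λ.3) (λ.(λ.λ.1 0) (λ.λ.1 0))
  step 1: λ.λ.λ.λ.(λ.λ.1 0) (λ.λ.1 0)
  step 2: λ.λ.λ.λ.λ.(λ.λ.1 0) 0
  step 3: λ.λ.λ.λ.λ.λ.1 0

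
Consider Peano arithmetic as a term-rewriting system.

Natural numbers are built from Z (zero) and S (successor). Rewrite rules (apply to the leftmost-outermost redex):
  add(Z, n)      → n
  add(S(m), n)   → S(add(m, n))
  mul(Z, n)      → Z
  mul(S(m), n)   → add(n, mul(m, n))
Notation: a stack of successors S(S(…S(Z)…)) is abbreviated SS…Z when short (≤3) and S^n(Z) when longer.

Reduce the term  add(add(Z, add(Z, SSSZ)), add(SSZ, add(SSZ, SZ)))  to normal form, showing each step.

Answer: normal form = S^8(Z)  (in 12 steps)

Working:
  start: add(add(Z, add(Z, SSSZ)), add(SSZ, add(SSZ, SZ)))
  [1] add(add(Z, SSSZ), add(SSZ, add(SSZ, SZ)))
  [2] add(SSSZ, add(SSZ, add(SSZ, SZ)))
  [3] S(add(SSZ, add(SSZ, add(SSZ, SZ))))
  [4] S(S(add(SZ, add(SSZ, add(SSZ, SZ)))))
  [5] S(S(S(add(Z, add(SSZ, add(SSZ, SZ))))))
  [6] S(S(S(add(SSZ, add(SSZ, SZ)))))
  [7] S(S(S(S(add(SZ, add(SSZ, SZ))))))
  [8] S(S(S(S(S(add(Z, add(SSZ, SZ)))))))
  [9] S(S(S(S(S(add(SSZ, SZ))))))
  [10] S(S(S(S(S(S(add(SZ, SZ)))))))
  [11] S(S(S(S(S(S(S(add(Z, SZ))))))))
  [12] S^8(Z)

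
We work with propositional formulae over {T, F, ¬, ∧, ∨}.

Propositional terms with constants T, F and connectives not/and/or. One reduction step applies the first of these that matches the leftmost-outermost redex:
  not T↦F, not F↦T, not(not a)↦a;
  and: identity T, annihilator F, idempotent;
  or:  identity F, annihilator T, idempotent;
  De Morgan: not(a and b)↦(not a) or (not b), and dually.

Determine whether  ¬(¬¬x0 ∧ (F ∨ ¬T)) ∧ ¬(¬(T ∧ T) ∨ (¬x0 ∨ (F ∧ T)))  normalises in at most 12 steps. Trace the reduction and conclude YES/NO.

  start: ¬(¬¬x0 ∧ (F ∨ ¬T)) ∧ ¬(¬(T ∧ T) ∨ (¬x0 ∨ (F ∧ T)))
  [1] (¬¬¬x0 ∨ ¬(F ∨ ¬T)) ∧ ¬(¬(T ∧ T) ∨ (¬x0 ∨ (F ∧ T)))
  [2] (¬x0 ∨ ¬(F ∨ ¬T)) ∧ ¬(¬(T ∧ T) ∨ (¬x0 ∨ (F ∧ T)))
  [3] (¬x0 ∨ (¬F ∧ ¬¬T)) ∧ ¬(¬(T ∧ T) ∨ (¬x0 ∨ (F ∧ T)))
  [4] (¬x0 ∨ (T ∧ ¬¬T)) ∧ ¬(¬(T ∧ T) ∨ (¬x0 ∨ (F ∧ T)))
  [5] (¬x0 ∨ ¬¬T) ∧ ¬(¬(T ∧ T) ∨ (¬x0 ∨ (F ∧ T)))
  [6] (¬x0 ∨ T) ∧ ¬(¬(T ∧ T) ∨ (¬x0 ∨ (F ∧ T)))
  [7] T ∧ ¬(¬(T ∧ T) ∨ (¬x0 ∨ (F ∧ T)))
  [8] ¬(¬(T ∧ T) ∨ (¬x0 ∨ (F ∧ T)))
  [9] ¬¬(T ∧ T) ∧ ¬(¬x0 ∨ (F ∧ T))
  [10] (T ∧ T) ∧ ¬(¬x0 ∨ (F ∧ T))
  [11] T ∧ ¬(¬x0 ∨ (F ∧ T))
  [12] ¬(¬x0 ∨ (F ∧ T))

Answer: NO — after 12 steps the term is ¬(¬x0 ∨ (F ∧ T)), not yet normal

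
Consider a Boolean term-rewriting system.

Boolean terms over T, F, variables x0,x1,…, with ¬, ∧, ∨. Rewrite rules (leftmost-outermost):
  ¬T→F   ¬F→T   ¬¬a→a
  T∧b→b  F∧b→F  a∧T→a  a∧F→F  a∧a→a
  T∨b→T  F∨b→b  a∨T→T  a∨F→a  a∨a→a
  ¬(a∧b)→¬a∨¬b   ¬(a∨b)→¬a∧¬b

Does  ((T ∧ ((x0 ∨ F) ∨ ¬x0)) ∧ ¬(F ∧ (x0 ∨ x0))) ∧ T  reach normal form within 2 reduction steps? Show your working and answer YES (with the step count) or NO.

Answer: NO — after 2 steps the term is ((x0 ∨ F) ∨ ¬x0) ∧ ¬(F ∧ (x0 ∨ x0)), not yet normal

Working:
  start: ((T ∧ ((x0 ∨ F) ∨ ¬x0)) ∧ ¬(F ∧ (x0 ∨ x0))) ∧ T
  [1] (T ∧ ((x0 ∨ F) ∨ ¬x0)) ∧ ¬(F ∧ (x0 ∨ x0))
  [2] ((x0 ∨ F) ∨ ¬x0) ∧ ¬(F ∧ (x0 ∨ x0))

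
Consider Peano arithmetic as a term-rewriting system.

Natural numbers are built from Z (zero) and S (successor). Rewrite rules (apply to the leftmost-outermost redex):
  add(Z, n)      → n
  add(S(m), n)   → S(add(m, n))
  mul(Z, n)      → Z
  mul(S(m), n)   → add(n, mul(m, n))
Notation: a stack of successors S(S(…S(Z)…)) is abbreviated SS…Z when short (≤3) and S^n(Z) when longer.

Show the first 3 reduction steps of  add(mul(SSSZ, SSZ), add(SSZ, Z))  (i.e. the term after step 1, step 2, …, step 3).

  start: add(mul(SSSZ, SSZ), add(SSZ, Z))
  [1] add(add(SSZ, mul(SSZ, SSZ)), add(SSZ, Z))
  [2] add(S(add(SZ, mul(SSZ, SSZ))), add(SSZ, Z))
  [3] S(add(add(SZ, mul(SSZ, SSZ)), add(SSZ, Z)))

Answer: after 3 steps: S(add(add(SZ, mul(SSZ, SSZ)), add(SSZ, Z)))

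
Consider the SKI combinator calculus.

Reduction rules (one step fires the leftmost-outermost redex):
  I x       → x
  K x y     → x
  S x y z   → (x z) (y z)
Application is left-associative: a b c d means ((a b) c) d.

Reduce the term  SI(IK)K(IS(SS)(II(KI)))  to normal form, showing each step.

  start: SI(IK)K(IS(SS)(II(KI)))
  [1] IK(IKK)(IS(SS)(II(KI)))
  [2] K(IKK)(IS(SS)(II(KI)))
  [3] IKK
  [4] KK

Answer: normal form = KK  (in 4 steps)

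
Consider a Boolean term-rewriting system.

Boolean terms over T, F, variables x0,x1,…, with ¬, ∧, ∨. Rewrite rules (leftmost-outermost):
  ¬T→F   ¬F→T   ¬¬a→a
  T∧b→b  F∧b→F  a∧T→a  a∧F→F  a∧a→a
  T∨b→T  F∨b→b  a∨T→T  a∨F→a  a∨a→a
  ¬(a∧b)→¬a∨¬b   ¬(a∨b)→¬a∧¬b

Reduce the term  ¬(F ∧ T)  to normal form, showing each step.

Answer: normal form = T  (in 3 steps)

Derivation:
  start: ¬(F ∧ T)
  →1  ¬F ∨ ¬T
  →2  T ∨ ¬T
  →3  T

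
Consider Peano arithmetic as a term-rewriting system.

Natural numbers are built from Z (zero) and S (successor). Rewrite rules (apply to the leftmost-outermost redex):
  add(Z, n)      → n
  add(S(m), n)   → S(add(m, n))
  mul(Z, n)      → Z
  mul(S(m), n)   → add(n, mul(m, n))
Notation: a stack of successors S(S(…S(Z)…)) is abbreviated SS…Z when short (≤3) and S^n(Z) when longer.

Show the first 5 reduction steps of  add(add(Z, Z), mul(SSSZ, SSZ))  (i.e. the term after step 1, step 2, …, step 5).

Answer: after 5 steps: S(S(add(Z, mul(SSZ, SSZ))))

Working:
  start: add(add(Z, Z), mul(SSSZ, SSZ))
  →1  add(Z, mul(SSSZ, SSZ))
  →2  mul(SSSZ, SSZ)
  →3  add(SSZ, mul(SSZ, SSZ))
  →4  S(add(SZ, mul(SSZ, SSZ)))
  →5  S(S(add(Z, mul(SSZ, SSZ))))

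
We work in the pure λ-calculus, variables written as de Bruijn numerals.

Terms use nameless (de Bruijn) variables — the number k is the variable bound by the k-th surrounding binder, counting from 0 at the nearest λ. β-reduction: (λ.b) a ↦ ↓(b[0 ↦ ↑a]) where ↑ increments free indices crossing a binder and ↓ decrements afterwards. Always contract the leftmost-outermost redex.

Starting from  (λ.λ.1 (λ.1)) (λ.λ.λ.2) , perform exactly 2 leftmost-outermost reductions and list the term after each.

Answer: after 2 steps: λ.λ.λ.λ.3

Derivation:
  start: (λ.λ.1 (λ.1)) (λ.λ.λ.2)
  →1  λ.(λ.λ.λ.2) (λ.1)
  →2  λ.λ.λ.λ.3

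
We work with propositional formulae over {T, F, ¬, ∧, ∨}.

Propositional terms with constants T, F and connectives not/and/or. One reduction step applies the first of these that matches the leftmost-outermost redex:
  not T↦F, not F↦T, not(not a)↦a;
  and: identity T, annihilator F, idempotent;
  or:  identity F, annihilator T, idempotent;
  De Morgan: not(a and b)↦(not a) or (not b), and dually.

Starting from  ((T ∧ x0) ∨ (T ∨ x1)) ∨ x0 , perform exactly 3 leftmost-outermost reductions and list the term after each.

  start: ((T ∧ x0) ∨ (T ∨ x1)) ∨ x0
  [1] (x0 ∨ (T ∨ x1)) ∨ x0
  [2] (x0 ∨ T) ∨ x0
  [3] T ∨ x0

Answer: after 3 steps: T ∨ x0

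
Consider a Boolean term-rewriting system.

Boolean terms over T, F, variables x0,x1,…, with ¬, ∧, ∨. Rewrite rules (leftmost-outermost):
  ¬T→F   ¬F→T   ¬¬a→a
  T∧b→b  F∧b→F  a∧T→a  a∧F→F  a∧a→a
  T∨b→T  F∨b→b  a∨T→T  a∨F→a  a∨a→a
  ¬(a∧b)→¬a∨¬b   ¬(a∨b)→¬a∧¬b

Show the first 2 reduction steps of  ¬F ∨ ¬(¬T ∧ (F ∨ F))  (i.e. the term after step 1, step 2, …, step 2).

  start: ¬F ∨ ¬(¬T ∧ (F ∨ F))
  step 1: T ∨ ¬(¬T ∧ (F ∨ F))
  step 2: T

Answer: after 2 steps: T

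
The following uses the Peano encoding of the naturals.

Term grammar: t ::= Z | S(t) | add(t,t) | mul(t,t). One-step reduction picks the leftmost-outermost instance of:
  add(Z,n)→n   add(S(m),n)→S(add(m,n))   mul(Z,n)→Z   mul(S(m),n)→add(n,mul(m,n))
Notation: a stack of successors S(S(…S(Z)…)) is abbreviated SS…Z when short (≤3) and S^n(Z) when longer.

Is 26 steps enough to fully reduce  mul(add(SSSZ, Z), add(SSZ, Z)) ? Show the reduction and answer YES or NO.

  start: mul(add(SSSZ, Z), add(SSZ, Z))
  →1  mul(S(add(SSZ, Z)), add(SSZ, Z))
  →2  add(add(SSZ, Z), mul(add(SSZ, Z), add(SSZ, Z)))
  →3  add(S(add(SZ, Z)), mul(add(SSZ, Z), add(SSZ, Z)))
  →4  S(add(add(SZ, Z), mul(add(SSZ, Z), add(SSZ, Z))))
  →5  S(add(S(add(Z, Z)), mul(add(SSZ, Z), add(SSZ, Z))))
  →6  S(S(add(add(Z, Z), mul(add(SSZ, Z), add(SSZ, Z)))))
  →7  S(S(add(Z, mul(add(SSZ, Z), add(SSZ, Z)))))
  →8  S(S(mul(add(SSZ, Z), add(SSZ, Z))))
  →9  S(S(mul(S(add(SZ, Z)), add(SSZ, Z))))
  →10  S(S(add(add(SSZ, Z), mul(add(SZ, Z), add(SSZ, Z)))))
  →11  S(S(add(S(add(SZ, Z)), mul(add(SZ, Z), add(SSZ, Z)))))
  →12  S(S(S(add(add(SZ, Z), mul(add(SZ, Z), add(SSZ, Z))))))
  →13  S(S(S(add(S(add(Z, Z)), mul(add(SZ, Z), add(SSZ, Z))))))
  →14  S(S(S(S(add(add(Z, Z), mul(add(SZ, Z), add(SSZ, Z)))))))
  →15  S(S(S(S(add(Z, mul(add(SZ, Z), add(SSZ, Z)))))))
  →16  S(S(S(S(mul(add(SZ, Z), add(SSZ, Z))))))
  →17  S(S(S(S(mul(S(add(Z, Z)), add(SSZ, Z))))))
  →18  S(S(S(S(add(add(SSZ, Z), mul(add(Z, Z), add(SSZ, Z)))))))
  →19  S(S(S(S(add(S(add(SZ, Z)), mul(add(Z, Z), add(SSZ, Z)))))))
  →20  S(S(S(S(S(add(add(SZ, Z), mul(add(Z, Z), add(SSZ, Z))))))))
  →21  S(S(S(S(S(add(S(add(Z, Z)), mul(add(Z, Z), add(SSZ, Z))))))))
  →22  S(S(S(S(S(S(add(add(Z, Z), mul(add(Z, Z), add(SSZ, Z)))))))))
  →23  S(S(S(S(S(S(add(Z, mul(add(Z, Z), add(SSZ, Z)))))))))
  →24  S(S(S(S(S(S(mul(add(Z, Z), add(SSZ, Z))))))))
  →25  S(S(S(S(S(S(mul(Z, add(SSZ, Z))))))))
  →26  S^6(Z)

Answer: YES — reaches normal form S^6(Z) in 26 ≤ 26 steps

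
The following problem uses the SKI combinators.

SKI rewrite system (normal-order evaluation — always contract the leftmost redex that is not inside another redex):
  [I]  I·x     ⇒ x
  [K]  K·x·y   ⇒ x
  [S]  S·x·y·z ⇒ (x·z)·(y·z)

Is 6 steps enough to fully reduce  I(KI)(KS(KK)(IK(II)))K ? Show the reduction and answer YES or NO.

Answer: YES — reaches normal form K in 3 ≤ 6 steps

Reduction:
  start: I(KI)(KS(KK)(IK(II)))K
  →1  KI(KS(KK)(IK(II)))K
  →2  IK
  →3  K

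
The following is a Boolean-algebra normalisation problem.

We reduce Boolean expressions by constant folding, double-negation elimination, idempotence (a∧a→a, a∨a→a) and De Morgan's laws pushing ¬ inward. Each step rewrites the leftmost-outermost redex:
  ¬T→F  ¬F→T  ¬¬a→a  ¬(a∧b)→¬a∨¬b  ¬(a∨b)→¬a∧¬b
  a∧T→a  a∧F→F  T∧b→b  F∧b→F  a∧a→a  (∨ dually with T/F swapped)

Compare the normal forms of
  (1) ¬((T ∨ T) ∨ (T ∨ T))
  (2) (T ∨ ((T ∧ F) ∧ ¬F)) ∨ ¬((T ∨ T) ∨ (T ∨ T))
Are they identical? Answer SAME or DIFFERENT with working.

Term A:
  start: ¬((T ∨ T) ∨ (T ∨ T))
  step 1: ¬(T ∨ T) ∧ ¬(T ∨ T)
  step 2: ¬(T ∨ T)
  step 3: ¬T ∧ ¬T
  step 4: ¬T
  step 5: F

Term B:
  start: (T ∨ ((T ∧ F) ∧ ¬F)) ∨ ¬((T ∨ T) ∨ (T ∨ T))
  step 1: T ∨ ¬((T ∨ T) ∨ (T ∨ T))
  step 2: T

Answer: DIFFERENT — A ⇓ F, B ⇓ T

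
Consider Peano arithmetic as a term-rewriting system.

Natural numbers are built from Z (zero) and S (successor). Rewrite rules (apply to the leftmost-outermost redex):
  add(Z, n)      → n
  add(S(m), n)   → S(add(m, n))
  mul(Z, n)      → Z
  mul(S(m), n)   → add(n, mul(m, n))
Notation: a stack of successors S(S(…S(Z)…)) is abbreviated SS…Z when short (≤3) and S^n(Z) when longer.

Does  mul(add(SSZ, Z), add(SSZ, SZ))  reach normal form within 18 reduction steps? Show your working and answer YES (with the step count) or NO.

Answer: NO — after 18 steps the term is S(S(S(S(S(S(mul(add(Z, Z), add(SSZ, SZ)))))))), not yet normal

Working:
  start: mul(add(SSZ, Z), add(SSZ, SZ))
  [1] mul(S(add(SZ, Z)), add(SSZ, SZ))
  [2] add(add(SSZ, SZ), mul(add(SZ, Z), add(SSZ, SZ)))
  [3] add(S(add(SZ, SZ)), mul(add(SZ, Z), add(SSZ, SZ)))
  [4] S(add(add(SZ, SZ), mul(add(SZ, Z), add(SSZ, SZ))))
  [5] S(add(S(add(Z, SZ)), mul(add(SZ, Z), add(SSZ, SZ))))
  [6] S(S(add(add(Z, SZ), mul(add(SZ, Z), add(SSZ, SZ)))))
  [7] S(S(add(SZ, mul(add(SZ, Z), add(SSZ, SZ)))))
  [8] S(S(S(add(Z, mul(add(SZ, Z), add(SSZ, SZ))))))
  [9] S(S(S(mul(add(SZ, Z), add(SSZ, SZ)))))
  [10] S(S(S(mul(S(add(Z, Z)), add(SSZ, SZ)))))
  [11] S(S(S(add(add(SSZ, SZ), mul(add(Z, Z), add(SSZ, SZ))))))
  [12] S(S(S(add(S(add(SZ, SZ)), mul(add(Z, Z), add(SSZ, SZ))))))
  [13] S(S(S(S(add(add(SZ, SZ), mul(add(Z, Z), add(SSZ, SZ)))))))
  [14] S(S(S(S(add(S(add(Z, SZ)), mul(add(Z, Z), add(SSZ, SZ)))))))
  [15] S(S(S(S(S(add(add(Z, SZ), mul(add(Z, Z), add(SSZ, SZ))))))))
  [16] S(S(S(S(S(add(SZ, mul(add(Z, Z), add(SSZ, SZ))))))))
  [17] S(S(S(S(S(S(add(Z, mul(add(Z, Z), add(SSZ, SZ)))))))))
  [18] S(S(S(S(S(S(mul(add(Z, Z), add(SSZ, SZ))))))))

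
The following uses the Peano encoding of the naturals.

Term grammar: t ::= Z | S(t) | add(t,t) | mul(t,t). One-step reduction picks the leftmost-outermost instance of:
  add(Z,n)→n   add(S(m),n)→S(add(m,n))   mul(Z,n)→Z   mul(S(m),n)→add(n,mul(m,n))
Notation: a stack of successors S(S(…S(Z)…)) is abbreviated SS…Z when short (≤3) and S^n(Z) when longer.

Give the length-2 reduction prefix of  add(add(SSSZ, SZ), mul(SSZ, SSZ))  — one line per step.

Answer: after 2 steps: S(add(add(SSZ, SZ), mul(SSZ, SSZ)))

Reduction:
  start: add(add(SSSZ, SZ), mul(SSZ, SSZ))
  →1  add(S(add(SSZ, SZ)), mul(SSZ, SSZ))
  →2  S(add(add(SSZ, SZ), mul(SSZ, SSZ)))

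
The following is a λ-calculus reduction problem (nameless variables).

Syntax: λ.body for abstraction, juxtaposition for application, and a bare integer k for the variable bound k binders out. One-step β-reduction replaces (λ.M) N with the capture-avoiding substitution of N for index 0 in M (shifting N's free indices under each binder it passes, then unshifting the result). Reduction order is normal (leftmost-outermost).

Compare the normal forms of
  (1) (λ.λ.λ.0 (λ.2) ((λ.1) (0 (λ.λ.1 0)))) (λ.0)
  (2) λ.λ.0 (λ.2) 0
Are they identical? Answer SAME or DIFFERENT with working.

Answer: SAME — A ⇓ λ.λ.0 (λ.2) 0, B ⇓ λ.λ.0 (λ.2) 0

Derivation:
Term A:
  start: (λ.λ.λ.0 (λ.2) ((λ.1) (0 (λ.λ.1 0)))) (λ.0)
  step 1: λ.λ.0 (λ.2) ((λ.1) (0 (λ.λ.1 0)))
  step 2: λ.λ.0 (λ.2) 0

Term B:
  start: λ.λ.0 (λ.2) 0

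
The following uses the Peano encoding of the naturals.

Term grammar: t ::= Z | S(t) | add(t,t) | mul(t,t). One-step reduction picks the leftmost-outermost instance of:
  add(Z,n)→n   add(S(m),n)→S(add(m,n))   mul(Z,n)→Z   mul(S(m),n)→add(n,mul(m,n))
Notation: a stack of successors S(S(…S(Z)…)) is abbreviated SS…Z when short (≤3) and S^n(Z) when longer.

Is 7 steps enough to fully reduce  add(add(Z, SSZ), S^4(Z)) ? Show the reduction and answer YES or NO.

  start: add(add(Z, SSZ), S^4(Z))
  [1] add(SSZ, S^4(Z))
  [2] S(add(SZ, S^4(Z)))
  [3] S(S(add(Z, S^4(Z))))
  [4] S^6(Z)

Answer: YES — reaches normal form S^6(Z) in 4 ≤ 7 steps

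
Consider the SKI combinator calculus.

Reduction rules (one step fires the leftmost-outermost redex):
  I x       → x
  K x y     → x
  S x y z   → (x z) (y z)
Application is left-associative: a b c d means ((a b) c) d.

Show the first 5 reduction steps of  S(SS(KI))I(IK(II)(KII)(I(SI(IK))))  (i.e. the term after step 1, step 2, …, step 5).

Answer: after 5 steps: II(I(SI(IK)))(I(IK(II)(KII)(I(SI(IK)))))(KI(IK(II)(KII)(I(SI(IK))))(I(IK(II)(KII)(I(SI(IK))))))

Reduction:
  start: S(SS(KI))I(IK(II)(KII)(I(SI(IK))))
  [1] SS(KI)(IK(II)(KII)(I(SI(IK))))(I(IK(II)(KII)(I(SI(IK)))))
  [2] S(IK(II)(KII)(I(SI(IK))))(KI(IK(II)(KII)(I(SI(IK)))))(I(IK(II)(KII)(I(SI(IK)))))
  [3] IK(II)(KII)(I(SI(IK)))(I(IK(II)(KII)(I(SI(IK)))))(KI(IK(II)(KII)(I(SI(IK))))(I(IK(II)(KII)(I(SI(IK))))))
  [4] K(II)(KII)(I(SI(IK)))(I(IK(II)(KII)(I(SI(IK)))))(KI(IK(II)(KII)(I(SI(IK))))(I(IK(II)(KII)(I(SI(IK))))))
  [5] II(I(SI(IK)))(I(IK(II)(KII)(I(SI(IK)))))(KI(IK(II)(KII)(I(SI(IK))))(I(IK(II)(KII)(I(SI(IK))))))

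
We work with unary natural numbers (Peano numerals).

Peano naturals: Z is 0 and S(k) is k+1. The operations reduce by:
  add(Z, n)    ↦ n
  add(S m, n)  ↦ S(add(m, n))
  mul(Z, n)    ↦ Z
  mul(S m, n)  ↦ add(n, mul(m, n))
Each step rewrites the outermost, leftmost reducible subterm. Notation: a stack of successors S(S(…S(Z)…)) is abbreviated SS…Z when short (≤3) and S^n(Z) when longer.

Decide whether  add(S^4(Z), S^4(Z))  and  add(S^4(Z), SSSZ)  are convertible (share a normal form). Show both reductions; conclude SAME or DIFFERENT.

Term A:
  start: add(S^4(Z), S^4(Z))
  →1  S(add(SSSZ, S^4(Z)))
  →2  S(S(add(SSZ, S^4(Z))))
  →3  S(S(S(add(SZ, S^4(Z)))))
  →4  S(S(S(S(add(Z, S^4(Z))))))
  →5  S^8(Z)

Term B:
  start: add(S^4(Z), SSSZ)
  →1  S(add(SSSZ, SSSZ))
  →2  S(S(add(SSZ, SSSZ)))
  →3  S(S(S(add(SZ, SSSZ))))
  →4  S(S(S(S(add(Z, SSSZ)))))
  →5  S^7(Z)

Answer: DIFFERENT — A ⇓ S^8(Z), B ⇓ S^7(Z)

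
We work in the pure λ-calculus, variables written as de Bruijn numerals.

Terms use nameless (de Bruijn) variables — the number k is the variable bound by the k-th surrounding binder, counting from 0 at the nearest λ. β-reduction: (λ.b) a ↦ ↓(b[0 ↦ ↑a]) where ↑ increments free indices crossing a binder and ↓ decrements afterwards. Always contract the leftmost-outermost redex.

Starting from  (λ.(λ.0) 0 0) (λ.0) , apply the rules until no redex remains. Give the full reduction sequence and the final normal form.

  start: (λ.(λ.0) 0 0) (λ.0)
  step 1: (λ.0) (λ.0) (λ.0)
  step 2: (λ.0) (λ.0)
  step 3: λ.0

Answer: normal form = λ.0  (in 3 steps)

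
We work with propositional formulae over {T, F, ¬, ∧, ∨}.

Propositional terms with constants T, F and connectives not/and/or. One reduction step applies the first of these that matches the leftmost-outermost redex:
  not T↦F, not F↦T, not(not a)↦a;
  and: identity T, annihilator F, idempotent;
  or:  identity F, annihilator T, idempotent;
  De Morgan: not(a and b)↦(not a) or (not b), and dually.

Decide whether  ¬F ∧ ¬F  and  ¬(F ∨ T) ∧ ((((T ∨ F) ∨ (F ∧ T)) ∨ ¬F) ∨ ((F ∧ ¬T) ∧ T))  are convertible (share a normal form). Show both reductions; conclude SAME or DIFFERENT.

Answer: DIFFERENT — A ⇓ T, B ⇓ F

Working:
Term A:
  start: ¬F ∧ ¬F
  →1  ¬F
  →2  T

Term B:
  start: ¬(F ∨ T) ∧ ((((T ∨ F) ∨ (F ∧ T)) ∨ ¬F) ∨ ((F ∧ ¬T) ∧ T))
  →1  (¬F ∧ ¬T) ∧ ((((T ∨ F) ∨ (F ∧ T)) ∨ ¬F) ∨ ((F ∧ ¬T) ∧ T))
  →2  (T ∧ ¬T) ∧ ((((T ∨ F) ∨ (F ∧ T)) ∨ ¬F) ∨ ((F ∧ ¬T) ∧ T))
  →3  ¬T ∧ ((((T ∨ F) ∨ (F ∧ T)) ∨ ¬F) ∨ ((F ∧ ¬T) ∧ T))
  →4  F ∧ ((((T ∨ F) ∨ (F ∧ T)) ∨ ¬F) ∨ ((F ∧ ¬T) ∧ T))
  →5  F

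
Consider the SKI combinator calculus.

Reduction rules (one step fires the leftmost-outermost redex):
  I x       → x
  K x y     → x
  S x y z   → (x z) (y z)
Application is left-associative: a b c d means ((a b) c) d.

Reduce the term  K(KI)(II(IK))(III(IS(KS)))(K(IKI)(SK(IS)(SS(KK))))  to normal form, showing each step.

  start: K(KI)(II(IK))(III(IS(KS)))(K(IKI)(SK(IS)(SS(KK))))
  →1  KI(III(IS(KS)))(K(IKI)(SK(IS)(SS(KK))))
  →2  I(K(IKI)(SK(IS)(SS(KK))))
  →3  K(IKI)(SK(IS)(SS(KK)))
  →4  IKI
  →5  KI

Answer: normal form = KI  (in 5 steps)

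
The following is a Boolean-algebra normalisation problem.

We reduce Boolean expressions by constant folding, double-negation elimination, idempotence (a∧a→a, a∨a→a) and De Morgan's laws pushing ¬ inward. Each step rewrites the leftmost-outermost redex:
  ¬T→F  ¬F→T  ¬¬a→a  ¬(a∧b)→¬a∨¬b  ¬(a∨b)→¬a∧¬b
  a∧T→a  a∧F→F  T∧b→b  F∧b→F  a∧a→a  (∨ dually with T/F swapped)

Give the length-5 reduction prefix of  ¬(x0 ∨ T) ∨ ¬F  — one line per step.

  start: ¬(x0 ∨ T) ∨ ¬F
  [1] (¬x0 ∧ ¬T) ∨ ¬F
  [2] (¬x0 ∧ F) ∨ ¬F
  [3] F ∨ ¬F
  [4] ¬F
  [5] T

Answer: after 5 steps: T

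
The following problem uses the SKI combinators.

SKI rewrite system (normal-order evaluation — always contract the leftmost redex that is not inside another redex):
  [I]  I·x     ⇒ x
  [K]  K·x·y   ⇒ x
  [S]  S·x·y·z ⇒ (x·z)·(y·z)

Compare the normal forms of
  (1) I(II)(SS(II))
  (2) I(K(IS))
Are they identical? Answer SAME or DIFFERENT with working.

Term A:
  start: I(II)(SS(II))
  step 1: II(SS(II))
  step 2: I(SS(II))
  step 3: SS(II)
  step 4: SSI

Term B:
  start: I(K(IS))
  step 1: K(IS)
  step 2: KS

Answer: DIFFERENT — A ⇓ SSI, B ⇓ KS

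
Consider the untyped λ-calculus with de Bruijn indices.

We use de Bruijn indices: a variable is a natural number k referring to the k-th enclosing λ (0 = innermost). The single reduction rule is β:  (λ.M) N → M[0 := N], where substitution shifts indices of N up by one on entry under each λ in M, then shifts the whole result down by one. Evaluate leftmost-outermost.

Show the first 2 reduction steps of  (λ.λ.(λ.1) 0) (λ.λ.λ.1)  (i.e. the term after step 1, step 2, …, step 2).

Answer: after 2 steps: λ.0

Working:
  start: (λ.λ.(λ.1) 0) (λ.λ.λ.1)
  [1] λ.(λ.1) 0
  [2] λ.0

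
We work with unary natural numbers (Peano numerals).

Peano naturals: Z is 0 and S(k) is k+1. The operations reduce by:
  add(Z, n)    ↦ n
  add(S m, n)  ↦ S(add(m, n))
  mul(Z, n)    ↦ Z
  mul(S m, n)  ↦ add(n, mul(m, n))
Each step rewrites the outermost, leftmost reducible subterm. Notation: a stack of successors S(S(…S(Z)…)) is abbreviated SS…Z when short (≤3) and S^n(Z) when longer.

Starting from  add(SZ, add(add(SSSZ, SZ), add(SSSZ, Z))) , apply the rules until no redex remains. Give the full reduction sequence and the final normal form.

Answer: normal form = S^8(Z)  (in 15 steps)

Working:
  start: add(SZ, add(add(SSSZ, SZ), add(SSSZ, Z)))
  →1  S(add(Z, add(add(SSSZ, SZ), add(SSSZ, Z))))
  →2  S(add(add(SSSZ, SZ), add(SSSZ, Z)))
  →3  S(add(S(add(SSZ, SZ)), add(SSSZ, Z)))
  →4  S(S(add(add(SSZ, SZ), add(SSSZ, Z))))
  →5  S(S(add(S(add(SZ, SZ)), add(SSSZ, Z))))
  →6  S(S(S(add(add(SZ, SZ), add(SSSZ, Z)))))
  →7  S(S(S(add(S(add(Z, SZ)), add(SSSZ, Z)))))
  →8  S(S(S(S(add(add(Z, SZ), add(SSSZ, Z))))))
  →9  S(S(S(S(add(SZ, add(SSSZ, Z))))))
  →10  S(S(S(S(S(add(Z, add(SSSZ, Z)))))))
  →11  S(S(S(S(S(add(SSSZ, Z))))))
  →12  S(S(S(S(S(S(add(SSZ, Z)))))))
  →13  S(S(S(S(S(S(S(add(SZ, Z))))))))
  →14  S(S(S(S(S(S(S(S(add(Z, Z)))))))))
  →15  S^8(Z)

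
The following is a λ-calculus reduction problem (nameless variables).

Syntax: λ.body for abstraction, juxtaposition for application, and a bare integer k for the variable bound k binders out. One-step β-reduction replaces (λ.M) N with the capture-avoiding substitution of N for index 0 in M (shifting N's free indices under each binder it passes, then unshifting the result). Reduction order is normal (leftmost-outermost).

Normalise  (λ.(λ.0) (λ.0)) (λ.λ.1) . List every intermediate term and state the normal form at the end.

Answer: normal form = λ.0  (in 2 steps)

Derivation:
  start: (λ.(λ.0) (λ.0)) (λ.λ.1)
  [1] (λ.0) (λ.0)
  [2] λ.0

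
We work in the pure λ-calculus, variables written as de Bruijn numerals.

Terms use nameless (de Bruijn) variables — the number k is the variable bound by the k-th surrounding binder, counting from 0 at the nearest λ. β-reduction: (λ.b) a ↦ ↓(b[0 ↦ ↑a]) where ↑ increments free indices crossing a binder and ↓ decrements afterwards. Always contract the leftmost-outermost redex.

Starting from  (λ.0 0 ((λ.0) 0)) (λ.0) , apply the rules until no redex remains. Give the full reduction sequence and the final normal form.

  start: (λ.0 0 ((λ.0) 0)) (λ.0)
  step 1: (λ.0) (λ.0) ((λ.0) (λ.0))
  step 2: (λ.0) ((λ.0) (λ.0))
  step 3: (λ.0) (λ.0)
  step 4: λ.0

Answer: normal form = λ.0  (in 4 steps)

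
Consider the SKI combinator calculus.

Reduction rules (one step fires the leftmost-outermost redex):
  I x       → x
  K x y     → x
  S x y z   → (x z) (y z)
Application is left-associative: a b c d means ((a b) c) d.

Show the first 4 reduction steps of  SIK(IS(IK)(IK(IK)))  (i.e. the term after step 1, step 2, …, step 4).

  start: SIK(IS(IK)(IK(IK)))
  →1  I(IS(IK)(IK(IK)))(K(IS(IK)(IK(IK))))
  →2  IS(IK)(IK(IK))(K(IS(IK)(IK(IK))))
  →3  S(IK)(IK(IK))(K(IS(IK)(IK(IK))))
  →4  IK(K(IS(IK)(IK(IK))))(IK(IK)(K(IS(IK)(IK(IK)))))

Answer: after 4 steps: IK(K(IS(IK)(IK(IK))))(IK(IK)(K(IS(IK)(IK(IK)))))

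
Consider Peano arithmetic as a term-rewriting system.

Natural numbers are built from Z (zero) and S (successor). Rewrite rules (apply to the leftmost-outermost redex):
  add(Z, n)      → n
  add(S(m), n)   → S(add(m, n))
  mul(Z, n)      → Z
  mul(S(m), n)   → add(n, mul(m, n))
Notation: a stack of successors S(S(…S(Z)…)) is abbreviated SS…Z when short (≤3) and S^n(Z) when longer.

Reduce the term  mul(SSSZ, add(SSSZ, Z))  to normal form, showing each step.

  start: mul(SSSZ, add(SSSZ, Z))
  [1] add(add(SSSZ, Z), mul(SSZ, add(SSSZ, Z)))
  [2] add(S(add(SSZ, Z)), mul(SSZ, add(SSSZ, Z)))
  [3] S(add(add(SSZ, Z), mul(SSZ, add(SSSZ, Z))))
  [4] S(add(S(add(SZ, Z)), mul(SSZ, add(SSSZ, Z))))
  [5] S(S(add(add(SZ, Z), mul(SSZ, add(SSSZ, Z)))))
  [6] S(S(add(S(add(Z, Z)), mul(SSZ, add(SSSZ, Z)))))
  [7] S(S(S(add(add(Z, Z), mul(SSZ, add(SSSZ, Z))))))
  [8] S(S(S(add(Z, mul(SSZ, add(SSSZ, Z))))))
  [9] S(S(S(mul(SSZ, add(SSSZ, Z)))))
  [10] S(S(S(add(add(SSSZ, Z), mul(SZ, add(SSSZ, Z))))))
  [11] S(S(S(add(S(add(SSZ, Z)), mul(SZ, add(SSSZ, Z))))))
  [12] S(S(S(S(add(add(SSZ, Z), mul(SZ, add(SSSZ, Z)))))))
  [13] S(S(S(S(add(S(add(SZ, Z)), mul(SZ, add(SSSZ, Z)))))))
  [14] S(S(S(S(S(add(add(SZ, Z), mul(SZ, add(SSSZ, Z))))))))
  [15] S(S(S(S(S(add(S(add(Z, Z)), mul(SZ, add(SSSZ, Z))))))))
  [16] S(S(S(S(S(S(add(add(Z, Z), mul(SZ, add(SSSZ, Z)))))))))
  [17] S(S(S(S(S(S(add(Z, mul(SZ, add(SSSZ, Z)))))))))
  [18] S(S(S(S(S(S(mul(SZ, add(SSSZ, Z))))))))
  [19] S(S(S(S(S(S(add(add(SSSZ, Z), mul(Z, add(SSSZ, Z)))))))))
  [20] S(S(S(S(S(S(add(S(add(SSZ, Z)), mul(Z, add(SSSZ, Z)))))))))
  [21] S(S(S(S(S(S(S(add(add(SSZ, Z), mul(Z, add(SSSZ, Z))))))))))
  [22] S(S(S(S(S(S(S(add(S(add(SZ, Z)), mul(Z, add(SSSZ, Z))))))))))
  [23] S(S(S(S(S(S(S(S(add(add(SZ, Z), mul(Z, add(SSSZ, Z)))))))))))
  [24] S(S(S(S(S(S(S(S(add(S(add(Z, Z)), mul(Z, add(SSSZ, Z)))))))))))
  [25] S(S(S(S(S(S(S(S(S(add(add(Z, Z), mul(Z, add(SSSZ, Z))))))))))))
  [26] S(S(S(S(S(S(S(S(S(add(Z, mul(Z, add(SSSZ, Z))))))))))))
  [27] S(S(S(S(S(S(S(S(S(mul(Z, add(SSSZ, Z)))))))))))
  [28] S^9(Z)

Answer: normal form = S^9(Z)  (in 28 steps)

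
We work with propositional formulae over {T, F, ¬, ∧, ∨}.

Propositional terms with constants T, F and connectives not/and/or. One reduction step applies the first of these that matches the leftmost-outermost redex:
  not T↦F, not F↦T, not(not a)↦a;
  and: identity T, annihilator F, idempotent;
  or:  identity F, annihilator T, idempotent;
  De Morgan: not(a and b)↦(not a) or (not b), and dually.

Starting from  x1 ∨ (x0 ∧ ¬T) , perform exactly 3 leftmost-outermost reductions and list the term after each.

Answer: after 3 steps: x1

Reduction:
  start: x1 ∨ (x0 ∧ ¬T)
  step 1: x1 ∨ (x0 ∧ F)
  step 2: x1 ∨ F
  step 3: x1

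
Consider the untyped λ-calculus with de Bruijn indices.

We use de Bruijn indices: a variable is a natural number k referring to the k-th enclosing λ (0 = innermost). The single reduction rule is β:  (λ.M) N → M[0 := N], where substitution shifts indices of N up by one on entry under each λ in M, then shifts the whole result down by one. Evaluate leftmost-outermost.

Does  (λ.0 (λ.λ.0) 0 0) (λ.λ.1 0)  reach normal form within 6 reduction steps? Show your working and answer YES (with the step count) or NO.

Answer: YES — reaches normal form λ.λ.1 0 in 5 ≤ 6 steps

Working:
  start: (λ.0 (λ.λ.0) 0 0) (λ.λ.1 0)
  step 1: (λ.λ.1 0) (λ.λ.0) (λ.λ.1 0) (λ.λ.1 0)
  step 2: (λ.(λ.λ.0) 0) (λ.λ.1 0) (λ.λ.1 0)
  step 3: (λ.λ.0) (λ.λ.1 0) (λ.λ.1 0)
  step 4: (λ.0) (λ.λ.1 0)
  step 5: λ.λ.1 0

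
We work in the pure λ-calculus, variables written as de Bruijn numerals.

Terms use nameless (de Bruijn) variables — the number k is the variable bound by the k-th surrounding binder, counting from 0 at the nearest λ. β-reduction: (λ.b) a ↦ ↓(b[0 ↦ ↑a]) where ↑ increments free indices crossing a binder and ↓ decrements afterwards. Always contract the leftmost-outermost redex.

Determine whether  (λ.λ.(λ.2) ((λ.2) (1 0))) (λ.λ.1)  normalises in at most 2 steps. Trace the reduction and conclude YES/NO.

  start: (λ.λ.(λ.2) ((λ.2) (1 0))) (λ.λ.1)
  step 1: λ.(λ.λ.λ.1) ((λ.λ.λ.1) ((λ.λ.1) 0))
  step 2: λ.λ.λ.1

Answer: YES — reaches normal form λ.λ.λ.1 in 2 ≤ 2 steps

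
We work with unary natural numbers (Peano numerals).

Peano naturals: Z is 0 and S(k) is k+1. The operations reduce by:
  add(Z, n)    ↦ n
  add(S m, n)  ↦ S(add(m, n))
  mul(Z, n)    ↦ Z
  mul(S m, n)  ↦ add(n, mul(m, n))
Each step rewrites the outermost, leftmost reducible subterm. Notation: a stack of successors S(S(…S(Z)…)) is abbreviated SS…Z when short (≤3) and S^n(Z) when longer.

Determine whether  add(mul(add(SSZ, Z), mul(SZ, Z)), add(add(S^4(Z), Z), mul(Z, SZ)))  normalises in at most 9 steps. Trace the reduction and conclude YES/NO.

  start: add(mul(add(SSZ, Z), mul(SZ, Z)), add(add(S^4(Z), Z), mul(Z, SZ)))
  →1  add(mul(S(add(SZ, Z)), mul(SZ, Z)), add(add(S^4(Z), Z), mul(Z, SZ)))
  →2  add(add(mul(SZ, Z), mul(add(SZ, Z), mul(SZ, Z))), add(add(S^4(Z), Z), mul(Z, SZ)))
  →3  add(add(add(Z, mul(Z, Z)), mul(add(SZ, Z), mul(SZ, Z))), add(add(S^4(Z), Z), mul(Z, SZ)))
  →4  add(add(mul(Z, Z), mul(add(SZ, Z), mul(SZ, Z))), add(add(S^4(Z), Z), mul(Z, SZ)))
  →5  add(add(Z, mul(add(SZ, Z), mul(SZ, Z))), add(add(S^4(Z), Z), mul(Z, SZ)))
  →6  add(mul(add(SZ, Z), mul(SZ, Z)), add(add(S^4(Z), Z), mul(Z, SZ)))
  →7  add(mul(S(add(Z, Z)), mul(SZ, Z)), add(add(S^4(Z), Z), mul(Z, SZ)))
  →8  add(add(mul(SZ, Z), mul(add(Z, Z), mul(SZ, Z))), add(add(S^4(Z), Z), mul(Z, SZ)))
  →9  add(add(add(Z, mul(Z, Z)), mul(add(Z, Z), mul(SZ, Z))), add(add(S^4(Z), Z), mul(Z, SZ)))

Answer: NO — after 9 steps the term is add(add(add(Z, mul(Z, Z)), mul(add(Z, Z), mul(SZ, Z))), add(add(S^4(Z), Z), mul(Z, SZ))), not yet normal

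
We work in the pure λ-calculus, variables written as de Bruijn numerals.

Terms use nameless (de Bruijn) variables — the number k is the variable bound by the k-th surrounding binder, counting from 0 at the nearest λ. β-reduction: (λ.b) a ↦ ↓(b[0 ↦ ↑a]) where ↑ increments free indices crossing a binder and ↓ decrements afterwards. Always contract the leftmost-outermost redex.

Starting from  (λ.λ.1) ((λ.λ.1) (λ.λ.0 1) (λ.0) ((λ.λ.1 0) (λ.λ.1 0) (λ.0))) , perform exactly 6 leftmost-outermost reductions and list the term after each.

  start: (λ.λ.1) ((λ.λ.1) (λ.λ.0 1) (λ.0) ((λ.λ.1 0) (λ.λ.1 0) (λ.0)))
  [1] λ.(λ.λ.1) (λ.λ.0 1) (λ.0) ((λ.λ.1 0) (λ.λ.1 0) (λ.0))
  [2] λ.(λ.λ.λ.0 1) (λ.0) ((λ.λ.1 0) (λ.λ.1 0) (λ.0))
  [3] λ.(λ.λ.0 1) ((λ.λ.1 0) (λ.λ.1 0) (λ.0))
  [4] λ.λ.0 ((λ.λ.1 0) (λ.λ.1 0) (λ.0))
  [5] λ.λ.0 ((λ.(λ.λ.1 0) 0) (λ.0))
  [6] λ.λ.0 ((λ.λ.1 0) (λ.0))

Answer: after 6 steps: λ.λ.0 ((λ.λ.1 0) (λ.0))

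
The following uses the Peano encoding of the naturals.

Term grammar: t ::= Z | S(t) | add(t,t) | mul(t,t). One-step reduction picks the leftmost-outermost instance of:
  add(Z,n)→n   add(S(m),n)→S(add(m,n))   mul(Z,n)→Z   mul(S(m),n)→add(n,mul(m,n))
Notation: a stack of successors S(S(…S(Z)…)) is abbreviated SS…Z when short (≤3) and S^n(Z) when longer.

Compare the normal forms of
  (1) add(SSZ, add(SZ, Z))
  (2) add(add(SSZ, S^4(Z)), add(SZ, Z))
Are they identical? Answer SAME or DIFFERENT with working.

Term A:
  start: add(SSZ, add(SZ, Z))
  [1] S(add(SZ, add(SZ, Z)))
  [2] S(S(add(Z, add(SZ, Z))))
  [3] S(S(add(SZ, Z)))
  [4] S(S(S(add(Z, Z))))
  [5] SSSZ

Term B:
  start: add(add(SSZ, S^4(Z)), add(SZ, Z))
  [1] add(S(add(SZ, S^4(Z))), add(SZ, Z))
  [2] S(add(add(SZ, S^4(Z)), add(SZ, Z)))
  [3] S(add(S(add(Z, S^4(Z))), add(SZ, Z)))
  [4] S(S(add(add(Z, S^4(Z)), add(SZ, Z))))
  [5] S(S(add(S^4(Z), add(SZ, Z))))
  [6] S(S(S(add(SSSZ, add(SZ, Z)))))
  [7] S(S(S(S(add(SSZ, add(SZ, Z))))))
  [8] S(S(S(S(S(add(SZ, add(SZ, Z)))))))
  [9] S(S(S(S(S(S(add(Z, add(SZ, Z))))))))
  [10] S(S(S(S(S(S(add(SZ, Z)))))))
  [11] S(S(S(S(S(S(S(add(Z, Z))))))))
  [12] S^7(Z)

Answer: DIFFERENT — A ⇓ SSSZ, B ⇓ S^7(Z)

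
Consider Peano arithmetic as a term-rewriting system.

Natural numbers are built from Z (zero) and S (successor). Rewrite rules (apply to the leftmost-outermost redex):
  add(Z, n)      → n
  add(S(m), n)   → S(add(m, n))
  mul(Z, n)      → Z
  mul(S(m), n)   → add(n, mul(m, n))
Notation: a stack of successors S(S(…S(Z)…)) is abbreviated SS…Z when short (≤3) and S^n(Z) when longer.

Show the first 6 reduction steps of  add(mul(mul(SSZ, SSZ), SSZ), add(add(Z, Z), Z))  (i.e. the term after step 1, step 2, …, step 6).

  start: add(mul(mul(SSZ, SSZ), SSZ), add(add(Z, Z), Z))
  →1  add(mul(add(SSZ, mul(SZ, SSZ)), SSZ), add(add(Z, Z), Z))
  →2  add(mul(S(add(SZ, mul(SZ, SSZ))), SSZ), add(add(Z, Z), Z))
  →3  add(add(SSZ, mul(add(SZ, mul(SZ, SSZ)), SSZ)), add(add(Z, Z), Z))
  →4  add(S(add(SZ, mul(add(SZ, mul(SZ, SSZ)), SSZ))), add(add(Z, Z), Z))
  →5  S(add(add(SZ, mul(add(SZ, mul(SZ, SSZ)), SSZ)), add(add(Z, Z), Z)))
  →6  S(add(S(add(Z, mul(add(SZ, mul(SZ, SSZ)), SSZ))), add(add(Z, Z), Z)))

Answer: after 6 steps: S(add(S(add(Z, mul(add(SZ, mul(SZ, SSZ)), SSZ))), add(add(Z, Z), Z)))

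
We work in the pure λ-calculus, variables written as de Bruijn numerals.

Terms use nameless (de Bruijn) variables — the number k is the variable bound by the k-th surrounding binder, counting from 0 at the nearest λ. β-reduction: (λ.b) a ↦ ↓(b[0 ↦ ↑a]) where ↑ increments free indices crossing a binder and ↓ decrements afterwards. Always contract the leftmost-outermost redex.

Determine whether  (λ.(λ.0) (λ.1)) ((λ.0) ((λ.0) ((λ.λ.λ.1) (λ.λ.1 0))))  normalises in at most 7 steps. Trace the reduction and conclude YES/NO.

Answer: YES — reaches normal form λ.λ.λ.1 in 5 ≤ 7 steps

Reduction:
  start: (λ.(λ.0) (λ.1)) ((λ.0) ((λ.0) ((λ.λ.λ.1) (λ.λ.1 0))))
  →1  (λ.0) (λ.(λ.0) ((λ.0) ((λ.λ.λ.1) (λ.λ.1 0))))
  →2  λ.(λ.0) ((λ.0) ((λ.λ.λ.1) (λ.λ.1 0)))
  →3  λ.(λ.0) ((λ.λ.λ.1) (λ.λ.1 0))
  →4  λ.(λ.λ.λ.1) (λ.λ.1 0)
  →5  λ.λ.λ.1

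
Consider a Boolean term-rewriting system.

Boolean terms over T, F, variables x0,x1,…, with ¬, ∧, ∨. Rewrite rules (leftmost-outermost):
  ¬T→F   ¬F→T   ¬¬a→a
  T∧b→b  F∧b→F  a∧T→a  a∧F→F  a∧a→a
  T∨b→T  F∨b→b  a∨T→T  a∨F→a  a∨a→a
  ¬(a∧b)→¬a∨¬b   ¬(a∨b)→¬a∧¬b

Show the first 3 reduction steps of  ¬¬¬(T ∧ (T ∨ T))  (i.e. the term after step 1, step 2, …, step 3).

  start: ¬¬¬(T ∧ (T ∨ T))
  →1  ¬(T ∧ (T ∨ T))
  →2  ¬T ∨ ¬(T ∨ T)
  →3  F ∨ ¬(T ∨ T)

Answer: after 3 steps: F ∨ ¬(T ∨ T)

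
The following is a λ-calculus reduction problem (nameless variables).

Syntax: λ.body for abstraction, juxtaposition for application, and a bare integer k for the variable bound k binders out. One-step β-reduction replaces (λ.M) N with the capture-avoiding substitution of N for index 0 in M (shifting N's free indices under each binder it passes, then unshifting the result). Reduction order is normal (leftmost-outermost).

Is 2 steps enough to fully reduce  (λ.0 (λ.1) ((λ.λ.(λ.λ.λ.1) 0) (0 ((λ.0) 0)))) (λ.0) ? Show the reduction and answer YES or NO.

Answer: NO — after 2 steps the term is (λ.λ.0) ((λ.λ.(λ.λ.λ.1) 0) ((λ.0) ((λ.0) (λ.0)))), not yet normal

Working:
  start: (λ.0 (λ.1) ((λ.λ.(λ.λ.λ.1) 0) (0 ((λ.0) 0)))) (λ.0)
  [1] (λ.0) (λ.λ.0) ((λ.λ.(λ.λ.λ.1) 0) ((λ.0) ((λ.0) (λ.0))))
  [2] (λ.λ.0) ((λ.λ.(λ.λ.λ.1) 0) ((λ.0) ((λ.0) (λ.0))))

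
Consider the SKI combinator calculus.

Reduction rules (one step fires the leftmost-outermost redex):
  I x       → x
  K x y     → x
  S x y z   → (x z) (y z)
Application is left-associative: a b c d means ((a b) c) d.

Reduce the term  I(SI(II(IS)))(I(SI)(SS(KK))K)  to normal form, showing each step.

Answer: normal form = SKK  (in 9 steps)

Reduction:
  start: I(SI(II(IS)))(I(SI)(SS(KK))K)
  →1  SI(II(IS))(I(SI)(SS(KK))K)
  →2  I(I(SI)(SS(KK))K)(II(IS)(I(SI)(SS(KK))K))
  →3  I(SI)(SS(KK))K(II(IS)(I(SI)(SS(KK))K))
  →4  SI(SS(KK))K(II(IS)(I(SI)(SS(KK))K))
  →5  IK(SS(KK)K)(II(IS)(I(SI)(SS(KK))K))
  →6  K(SS(KK)K)(II(IS)(I(SI)(SS(KK))K))
  →7  SS(KK)K
  →8  SK(KKK)
  →9  SKK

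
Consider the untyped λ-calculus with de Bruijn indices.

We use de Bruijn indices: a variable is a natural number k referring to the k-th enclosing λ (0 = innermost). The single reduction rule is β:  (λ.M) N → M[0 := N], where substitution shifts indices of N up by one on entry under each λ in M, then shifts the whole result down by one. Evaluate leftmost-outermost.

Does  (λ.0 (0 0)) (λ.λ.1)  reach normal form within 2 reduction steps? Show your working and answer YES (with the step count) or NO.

  start: (λ.0 (0 0)) (λ.λ.1)
  →1  (λ.λ.1) ((λ.λ.1) (λ.λ.1))
  →2  λ.(λ.λ.1) (λ.λ.1)

Answer: NO — after 2 steps the term is λ.(λ.λ.1) (λ.λ.1), not yet normal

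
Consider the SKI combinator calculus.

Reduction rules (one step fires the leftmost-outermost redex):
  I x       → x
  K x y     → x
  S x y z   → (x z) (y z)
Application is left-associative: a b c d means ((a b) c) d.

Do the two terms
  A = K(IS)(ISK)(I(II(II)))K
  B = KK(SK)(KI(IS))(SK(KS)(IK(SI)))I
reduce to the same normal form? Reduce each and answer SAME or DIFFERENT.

Term A:
  start: K(IS)(ISK)(I(II(II)))K
  step 1: IS(I(II(II)))K
  step 2: S(I(II(II)))K
  step 3: S(II(II))K
  step 4: S(I(II))K
  step 5: S(II)K
  step 6: SIK

Term B:
  start: KK(SK)(KI(IS))(SK(KS)(IK(SI)))I
  step 1: K(KI(IS))(SK(KS)(IK(SI)))I
  step 2: KI(IS)I
  step 3: II
  step 4: I

Answer: DIFFERENT — A ⇓ SIK, B ⇓ I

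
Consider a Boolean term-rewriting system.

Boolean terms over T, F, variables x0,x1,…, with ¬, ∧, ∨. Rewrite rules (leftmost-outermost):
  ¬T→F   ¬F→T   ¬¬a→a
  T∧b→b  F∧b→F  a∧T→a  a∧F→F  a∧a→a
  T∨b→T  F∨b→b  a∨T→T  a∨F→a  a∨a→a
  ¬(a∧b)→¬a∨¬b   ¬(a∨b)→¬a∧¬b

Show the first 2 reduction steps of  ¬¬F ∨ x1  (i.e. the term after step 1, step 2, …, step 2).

  start: ¬¬F ∨ x1
  [1] F ∨ x1
  [2] x1

Answer: after 2 steps: x1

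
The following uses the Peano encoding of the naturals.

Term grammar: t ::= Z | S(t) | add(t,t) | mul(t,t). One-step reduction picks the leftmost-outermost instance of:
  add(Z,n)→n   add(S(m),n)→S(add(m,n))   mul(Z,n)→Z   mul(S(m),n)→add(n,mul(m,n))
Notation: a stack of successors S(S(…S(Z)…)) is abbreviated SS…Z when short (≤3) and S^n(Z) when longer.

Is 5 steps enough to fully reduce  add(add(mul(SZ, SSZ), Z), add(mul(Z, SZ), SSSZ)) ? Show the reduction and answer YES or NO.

  start: add(add(mul(SZ, SSZ), Z), add(mul(Z, SZ), SSSZ))
  step 1: add(add(add(SSZ, mul(Z, SSZ)), Z), add(mul(Z, SZ), SSSZ))
  step 2: add(add(S(add(SZ, mul(Z, SSZ))), Z), add(mul(Z, SZ), SSSZ))
  step 3: add(S(add(add(SZ, mul(Z, SSZ)), Z)), add(mul(Z, SZ), SSSZ))
  step 4: S(add(add(add(SZ, mul(Z, SSZ)), Z), add(mul(Z, SZ), SSSZ)))
  step 5: S(add(add(S(add(Z, mul(Z, SSZ))), Z), add(mul(Z, SZ), SSSZ)))

Answer: NO — after 5 steps the term is S(add(add(S(add(Z, mul(Z, SSZ))), Z), add(mul(Z, SZ), SSSZ))), not yet normal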